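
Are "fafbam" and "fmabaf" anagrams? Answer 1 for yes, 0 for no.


Strings: "fafbam", "fmabaf"
Sorted first:  aabffm
Sorted second: aabffm
Sorted forms match => anagrams

1


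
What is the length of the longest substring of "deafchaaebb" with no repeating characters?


Input: "deafchaaebb"
Sliding window (track last position of each char):
  Position 0 ('d'): window [0,0] length 1 -- new best
  Position 1 ('e'): window [0,1] length 2 -- new best
  Position 2 ('a'): window [0,2] length 3 -- new best
  Position 3 ('f'): window [0,3] length 4 -- new best
  Position 4 ('c'): window [0,4] length 5 -- new best
  Position 5 ('h'): window [0,5] length 6 -- new best
  Position 6 ('a'): repeat (last at 2), move window start to 3
  Position 6 ('a'): window [3,6] length 4
  Position 7 ('a'): repeat (last at 6), move window start to 7
  Position 7 ('a'): window [7,7] length 1
  Position 8 ('e'): window [7,8] length 2
  Position 9 ('b'): window [7,9] length 3
  Position 10 ('b'): repeat (last at 9), move window start to 10
  Position 10 ('b'): window [10,10] length 1
Longest substring with no repeats: "deafch" with length 6

6


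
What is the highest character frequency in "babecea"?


Input: babecea
Character counts:
  'a': 2
  'b': 2
  'c': 1
  'e': 2
Maximum frequency: 2

2


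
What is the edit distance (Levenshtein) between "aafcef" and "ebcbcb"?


Computing edit distance: "aafcef" -> "ebcbcb"
DP table:
           e    b    c    b    c    b
      0    1    2    3    4    5    6
  a   1    1    2    3    4    5    6
  a   2    2    2    3    4    5    6
  f   3    3    3    3    4    5    6
  c   4    4    4    3    4    4    5
  e   5    4    5    4    4    5    5
  f   6    5    5    5    5    5    6
Edit distance = dp[6][6] = 6

6


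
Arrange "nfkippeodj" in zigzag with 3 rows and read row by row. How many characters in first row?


Zigzag "nfkippeodj" into 3 rows:
Placing characters:
  'n' => row 0
  'f' => row 1
  'k' => row 2
  'i' => row 1
  'p' => row 0
  'p' => row 1
  'e' => row 2
  'o' => row 1
  'd' => row 0
  'j' => row 1
Rows:
  Row 0: "npd"
  Row 1: "fipoj"
  Row 2: "ke"
First row length: 3

3


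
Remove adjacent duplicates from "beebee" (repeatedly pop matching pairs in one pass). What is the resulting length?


Input: beebee
Stack-based adjacent duplicate removal:
  Read 'b': push. Stack: b
  Read 'e': push. Stack: be
  Read 'e': matches stack top 'e' => pop. Stack: b
  Read 'b': matches stack top 'b' => pop. Stack: (empty)
  Read 'e': push. Stack: e
  Read 'e': matches stack top 'e' => pop. Stack: (empty)
Final stack: "" (length 0)

0


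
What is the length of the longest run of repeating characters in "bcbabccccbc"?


Input: "bcbabccccbc"
Scanning for longest run:
  Position 1 ('c'): new char, reset run to 1
  Position 2 ('b'): new char, reset run to 1
  Position 3 ('a'): new char, reset run to 1
  Position 4 ('b'): new char, reset run to 1
  Position 5 ('c'): new char, reset run to 1
  Position 6 ('c'): continues run of 'c', length=2
  Position 7 ('c'): continues run of 'c', length=3
  Position 8 ('c'): continues run of 'c', length=4
  Position 9 ('b'): new char, reset run to 1
  Position 10 ('c'): new char, reset run to 1
Longest run: 'c' with length 4

4


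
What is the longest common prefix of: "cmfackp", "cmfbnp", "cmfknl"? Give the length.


Words: cmfackp, cmfbnp, cmfknl
  Position 0: all 'c' => match
  Position 1: all 'm' => match
  Position 2: all 'f' => match
  Position 3: ('a', 'b', 'k') => mismatch, stop
LCP = "cmf" (length 3)

3


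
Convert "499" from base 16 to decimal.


Input: "499" in base 16
Positional expansion:
  Digit '4' (value 4) x 16^2 = 1024
  Digit '9' (value 9) x 16^1 = 144
  Digit '9' (value 9) x 16^0 = 9
Sum = 1177

1177


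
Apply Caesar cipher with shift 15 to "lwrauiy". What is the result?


Caesar cipher: shift "lwrauiy" by 15
  'l' (pos 11) + 15 = pos 0 = 'a'
  'w' (pos 22) + 15 = pos 11 = 'l'
  'r' (pos 17) + 15 = pos 6 = 'g'
  'a' (pos 0) + 15 = pos 15 = 'p'
  'u' (pos 20) + 15 = pos 9 = 'j'
  'i' (pos 8) + 15 = pos 23 = 'x'
  'y' (pos 24) + 15 = pos 13 = 'n'
Result: algpjxn

algpjxn


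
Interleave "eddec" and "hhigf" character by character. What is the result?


Interleaving "eddec" and "hhigf":
  Position 0: 'e' from first, 'h' from second => "eh"
  Position 1: 'd' from first, 'h' from second => "dh"
  Position 2: 'd' from first, 'i' from second => "di"
  Position 3: 'e' from first, 'g' from second => "eg"
  Position 4: 'c' from first, 'f' from second => "cf"
Result: ehdhdiegcf

ehdhdiegcf


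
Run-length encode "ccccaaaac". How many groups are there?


Input: ccccaaaac
Scanning for consecutive runs:
  Group 1: 'c' x 4 (positions 0-3)
  Group 2: 'a' x 4 (positions 4-7)
  Group 3: 'c' x 1 (positions 8-8)
Total groups: 3

3


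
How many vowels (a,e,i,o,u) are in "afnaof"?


Input: afnaof
Checking each character:
  'a' at position 0: vowel (running total: 1)
  'f' at position 1: consonant
  'n' at position 2: consonant
  'a' at position 3: vowel (running total: 2)
  'o' at position 4: vowel (running total: 3)
  'f' at position 5: consonant
Total vowels: 3

3


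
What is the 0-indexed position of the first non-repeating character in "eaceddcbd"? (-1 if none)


Input: eaceddcbd
Character frequencies:
  'a': 1
  'b': 1
  'c': 2
  'd': 3
  'e': 2
Scanning left to right for freq == 1:
  Position 0 ('e'): freq=2, skip
  Position 1 ('a'): unique! => answer = 1

1


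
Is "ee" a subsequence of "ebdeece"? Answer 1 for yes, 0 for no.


Check if "ee" is a subsequence of "ebdeece"
Greedy scan:
  Position 0 ('e'): matches sub[0] = 'e'
  Position 1 ('b'): no match needed
  Position 2 ('d'): no match needed
  Position 3 ('e'): matches sub[1] = 'e'
  Position 4 ('e'): no match needed
  Position 5 ('c'): no match needed
  Position 6 ('e'): no match needed
All 2 characters matched => is a subsequence

1


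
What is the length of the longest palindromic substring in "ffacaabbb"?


Input: "ffacaabbb"
Checking substrings for palindromes:
  [2:5] "aca" (len 3) => palindrome
  [6:9] "bbb" (len 3) => palindrome
  [0:2] "ff" (len 2) => palindrome
  [4:6] "aa" (len 2) => palindrome
  [6:8] "bb" (len 2) => palindrome
  [7:9] "bb" (len 2) => palindrome
Longest palindromic substring: "aca" with length 3

3


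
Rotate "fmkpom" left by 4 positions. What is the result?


Input: "fmkpom", rotate left by 4
First 4 characters: "fmkp"
Remaining characters: "om"
Concatenate remaining + first: "om" + "fmkp" = "omfmkp"

omfmkp


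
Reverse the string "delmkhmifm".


Input: delmkhmifm
Reading characters right to left:
  Position 9: 'm'
  Position 8: 'f'
  Position 7: 'i'
  Position 6: 'm'
  Position 5: 'h'
  Position 4: 'k'
  Position 3: 'm'
  Position 2: 'l'
  Position 1: 'e'
  Position 0: 'd'
Reversed: mfimhkmled

mfimhkmled


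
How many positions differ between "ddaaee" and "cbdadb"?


Comparing "ddaaee" and "cbdadb" position by position:
  Position 0: 'd' vs 'c' => DIFFER
  Position 1: 'd' vs 'b' => DIFFER
  Position 2: 'a' vs 'd' => DIFFER
  Position 3: 'a' vs 'a' => same
  Position 4: 'e' vs 'd' => DIFFER
  Position 5: 'e' vs 'b' => DIFFER
Positions that differ: 5

5


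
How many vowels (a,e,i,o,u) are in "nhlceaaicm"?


Input: nhlceaaicm
Checking each character:
  'n' at position 0: consonant
  'h' at position 1: consonant
  'l' at position 2: consonant
  'c' at position 3: consonant
  'e' at position 4: vowel (running total: 1)
  'a' at position 5: vowel (running total: 2)
  'a' at position 6: vowel (running total: 3)
  'i' at position 7: vowel (running total: 4)
  'c' at position 8: consonant
  'm' at position 9: consonant
Total vowels: 4

4


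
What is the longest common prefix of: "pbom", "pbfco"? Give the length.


Words: pbom, pbfco
  Position 0: all 'p' => match
  Position 1: all 'b' => match
  Position 2: ('o', 'f') => mismatch, stop
LCP = "pb" (length 2)

2


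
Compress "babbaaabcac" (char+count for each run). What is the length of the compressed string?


Input: babbaaabcac
Runs:
  'b' x 1 => "b1"
  'a' x 1 => "a1"
  'b' x 2 => "b2"
  'a' x 3 => "a3"
  'b' x 1 => "b1"
  'c' x 1 => "c1"
  'a' x 1 => "a1"
  'c' x 1 => "c1"
Compressed: "b1a1b2a3b1c1a1c1"
Compressed length: 16

16


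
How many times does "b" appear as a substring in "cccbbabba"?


Searching for "b" in "cccbbabba"
Scanning each position:
  Position 0: "c" => no
  Position 1: "c" => no
  Position 2: "c" => no
  Position 3: "b" => MATCH
  Position 4: "b" => MATCH
  Position 5: "a" => no
  Position 6: "b" => MATCH
  Position 7: "b" => MATCH
  Position 8: "a" => no
Total occurrences: 4

4


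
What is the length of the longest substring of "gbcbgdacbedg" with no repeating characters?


Input: "gbcbgdacbedg"
Sliding window (track last position of each char):
  Position 0 ('g'): window [0,0] length 1 -- new best
  Position 1 ('b'): window [0,1] length 2 -- new best
  Position 2 ('c'): window [0,2] length 3 -- new best
  Position 3 ('b'): repeat (last at 1), move window start to 2
  Position 3 ('b'): window [2,3] length 2
  Position 4 ('g'): window [2,4] length 3
  Position 5 ('d'): window [2,5] length 4 -- new best
  Position 6 ('a'): window [2,6] length 5 -- new best
  Position 7 ('c'): repeat (last at 2), move window start to 3
  Position 7 ('c'): window [3,7] length 5
  Position 8 ('b'): repeat (last at 3), move window start to 4
  Position 8 ('b'): window [4,8] length 5
  Position 9 ('e'): window [4,9] length 6 -- new best
  Position 10 ('d'): repeat (last at 5), move window start to 6
  Position 10 ('d'): window [6,10] length 5
  Position 11 ('g'): window [6,11] length 6
Longest substring with no repeats: "gdacbe" with length 6

6


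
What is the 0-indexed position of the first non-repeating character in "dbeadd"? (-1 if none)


Input: dbeadd
Character frequencies:
  'a': 1
  'b': 1
  'd': 3
  'e': 1
Scanning left to right for freq == 1:
  Position 0 ('d'): freq=3, skip
  Position 1 ('b'): unique! => answer = 1

1


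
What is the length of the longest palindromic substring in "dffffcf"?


Input: "dffffcf"
Checking substrings for palindromes:
  [1:5] "ffff" (len 4) => palindrome
  [1:4] "fff" (len 3) => palindrome
  [2:5] "fff" (len 3) => palindrome
  [4:7] "fcf" (len 3) => palindrome
  [1:3] "ff" (len 2) => palindrome
  [2:4] "ff" (len 2) => palindrome
Longest palindromic substring: "ffff" with length 4

4


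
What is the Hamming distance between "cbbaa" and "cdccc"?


Comparing "cbbaa" and "cdccc" position by position:
  Position 0: 'c' vs 'c' => same
  Position 1: 'b' vs 'd' => differ
  Position 2: 'b' vs 'c' => differ
  Position 3: 'a' vs 'c' => differ
  Position 4: 'a' vs 'c' => differ
Total differences (Hamming distance): 4

4


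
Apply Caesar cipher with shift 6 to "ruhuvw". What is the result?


Caesar cipher: shift "ruhuvw" by 6
  'r' (pos 17) + 6 = pos 23 = 'x'
  'u' (pos 20) + 6 = pos 0 = 'a'
  'h' (pos 7) + 6 = pos 13 = 'n'
  'u' (pos 20) + 6 = pos 0 = 'a'
  'v' (pos 21) + 6 = pos 1 = 'b'
  'w' (pos 22) + 6 = pos 2 = 'c'
Result: xanabc

xanabc


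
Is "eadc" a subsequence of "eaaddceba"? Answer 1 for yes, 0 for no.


Check if "eadc" is a subsequence of "eaaddceba"
Greedy scan:
  Position 0 ('e'): matches sub[0] = 'e'
  Position 1 ('a'): matches sub[1] = 'a'
  Position 2 ('a'): no match needed
  Position 3 ('d'): matches sub[2] = 'd'
  Position 4 ('d'): no match needed
  Position 5 ('c'): matches sub[3] = 'c'
  Position 6 ('e'): no match needed
  Position 7 ('b'): no match needed
  Position 8 ('a'): no match needed
All 4 characters matched => is a subsequence

1


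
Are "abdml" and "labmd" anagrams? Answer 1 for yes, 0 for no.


Strings: "abdml", "labmd"
Sorted first:  abdlm
Sorted second: abdlm
Sorted forms match => anagrams

1


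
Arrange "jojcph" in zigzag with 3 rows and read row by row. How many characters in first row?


Zigzag "jojcph" into 3 rows:
Placing characters:
  'j' => row 0
  'o' => row 1
  'j' => row 2
  'c' => row 1
  'p' => row 0
  'h' => row 1
Rows:
  Row 0: "jp"
  Row 1: "och"
  Row 2: "j"
First row length: 2

2


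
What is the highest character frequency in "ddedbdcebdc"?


Input: ddedbdcebdc
Character counts:
  'b': 2
  'c': 2
  'd': 5
  'e': 2
Maximum frequency: 5

5


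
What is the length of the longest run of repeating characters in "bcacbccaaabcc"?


Input: "bcacbccaaabcc"
Scanning for longest run:
  Position 1 ('c'): new char, reset run to 1
  Position 2 ('a'): new char, reset run to 1
  Position 3 ('c'): new char, reset run to 1
  Position 4 ('b'): new char, reset run to 1
  Position 5 ('c'): new char, reset run to 1
  Position 6 ('c'): continues run of 'c', length=2
  Position 7 ('a'): new char, reset run to 1
  Position 8 ('a'): continues run of 'a', length=2
  Position 9 ('a'): continues run of 'a', length=3
  Position 10 ('b'): new char, reset run to 1
  Position 11 ('c'): new char, reset run to 1
  Position 12 ('c'): continues run of 'c', length=2
Longest run: 'a' with length 3

3


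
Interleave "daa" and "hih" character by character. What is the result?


Interleaving "daa" and "hih":
  Position 0: 'd' from first, 'h' from second => "dh"
  Position 1: 'a' from first, 'i' from second => "ai"
  Position 2: 'a' from first, 'h' from second => "ah"
Result: dhaiah

dhaiah


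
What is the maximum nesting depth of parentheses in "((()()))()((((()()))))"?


Input: "((()()))()((((()()))))"
Tracking depth:
  Position 0 '(': depth becomes 1
  Position 1 '(': depth becomes 2
  Position 2 '(': depth becomes 3
  Position 3 ')': depth becomes 2
  Position 4 '(': depth becomes 3
  Position 5 ')': depth becomes 2
  Position 6 ')': depth becomes 1
  Position 7 ')': depth becomes 0
  Position 8 '(': depth becomes 1
  Position 9 ')': depth becomes 0
  Position 10 '(': depth becomes 1
  Position 11 '(': depth becomes 2
  Position 12 '(': depth becomes 3
  Position 13 '(': depth becomes 4
  Position 14 '(': depth becomes 5
  Position 15 ')': depth becomes 4
  Position 16 '(': depth becomes 5
  Position 17 ')': depth becomes 4
  Position 18 ')': depth becomes 3
  Position 19 ')': depth becomes 2
  Position 20 ')': depth becomes 1
  Position 21 ')': depth becomes 0
Maximum depth reached: 5

5


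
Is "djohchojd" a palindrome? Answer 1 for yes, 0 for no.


Input: djohchojd
Reversed: djohchojd
  Compare pos 0 ('d') with pos 8 ('d'): match
  Compare pos 1 ('j') with pos 7 ('j'): match
  Compare pos 2 ('o') with pos 6 ('o'): match
  Compare pos 3 ('h') with pos 5 ('h'): match
Result: palindrome

1


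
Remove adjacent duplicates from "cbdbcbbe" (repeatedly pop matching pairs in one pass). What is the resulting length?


Input: cbdbcbbe
Stack-based adjacent duplicate removal:
  Read 'c': push. Stack: c
  Read 'b': push. Stack: cb
  Read 'd': push. Stack: cbd
  Read 'b': push. Stack: cbdb
  Read 'c': push. Stack: cbdbc
  Read 'b': push. Stack: cbdbcb
  Read 'b': matches stack top 'b' => pop. Stack: cbdbc
  Read 'e': push. Stack: cbdbce
Final stack: "cbdbce" (length 6)

6


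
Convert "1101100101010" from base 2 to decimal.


Input: "1101100101010" in base 2
Positional expansion:
  Digit '1' (value 1) x 2^12 = 4096
  Digit '1' (value 1) x 2^11 = 2048
  Digit '0' (value 0) x 2^10 = 0
  Digit '1' (value 1) x 2^9 = 512
  Digit '1' (value 1) x 2^8 = 256
  Digit '0' (value 0) x 2^7 = 0
  Digit '0' (value 0) x 2^6 = 0
  Digit '1' (value 1) x 2^5 = 32
  Digit '0' (value 0) x 2^4 = 0
  Digit '1' (value 1) x 2^3 = 8
  Digit '0' (value 0) x 2^2 = 0
  Digit '1' (value 1) x 2^1 = 2
  Digit '0' (value 0) x 2^0 = 0
Sum = 6954

6954


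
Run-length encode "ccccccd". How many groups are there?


Input: ccccccd
Scanning for consecutive runs:
  Group 1: 'c' x 6 (positions 0-5)
  Group 2: 'd' x 1 (positions 6-6)
Total groups: 2

2


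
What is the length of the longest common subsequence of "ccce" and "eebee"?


LCS of "ccce" and "eebee"
DP table:
           e    e    b    e    e
      0    0    0    0    0    0
  c   0    0    0    0    0    0
  c   0    0    0    0    0    0
  c   0    0    0    0    0    0
  e   0    1    1    1    1    1
LCS length = dp[4][5] = 1

1


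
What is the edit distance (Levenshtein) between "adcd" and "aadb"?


Computing edit distance: "adcd" -> "aadb"
DP table:
           a    a    d    b
      0    1    2    3    4
  a   1    0    1    2    3
  d   2    1    1    1    2
  c   3    2    2    2    2
  d   4    3    3    2    3
Edit distance = dp[4][4] = 3

3


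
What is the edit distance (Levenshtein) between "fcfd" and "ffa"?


Computing edit distance: "fcfd" -> "ffa"
DP table:
           f    f    a
      0    1    2    3
  f   1    0    1    2
  c   2    1    1    2
  f   3    2    1    2
  d   4    3    2    2
Edit distance = dp[4][3] = 2

2


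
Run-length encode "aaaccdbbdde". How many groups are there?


Input: aaaccdbbdde
Scanning for consecutive runs:
  Group 1: 'a' x 3 (positions 0-2)
  Group 2: 'c' x 2 (positions 3-4)
  Group 3: 'd' x 1 (positions 5-5)
  Group 4: 'b' x 2 (positions 6-7)
  Group 5: 'd' x 2 (positions 8-9)
  Group 6: 'e' x 1 (positions 10-10)
Total groups: 6

6


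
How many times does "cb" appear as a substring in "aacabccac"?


Searching for "cb" in "aacabccac"
Scanning each position:
  Position 0: "aa" => no
  Position 1: "ac" => no
  Position 2: "ca" => no
  Position 3: "ab" => no
  Position 4: "bc" => no
  Position 5: "cc" => no
  Position 6: "ca" => no
  Position 7: "ac" => no
Total occurrences: 0

0


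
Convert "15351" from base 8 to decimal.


Input: "15351" in base 8
Positional expansion:
  Digit '1' (value 1) x 8^4 = 4096
  Digit '5' (value 5) x 8^3 = 2560
  Digit '3' (value 3) x 8^2 = 192
  Digit '5' (value 5) x 8^1 = 40
  Digit '1' (value 1) x 8^0 = 1
Sum = 6889

6889


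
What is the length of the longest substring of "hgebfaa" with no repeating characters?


Input: "hgebfaa"
Sliding window (track last position of each char):
  Position 0 ('h'): window [0,0] length 1 -- new best
  Position 1 ('g'): window [0,1] length 2 -- new best
  Position 2 ('e'): window [0,2] length 3 -- new best
  Position 3 ('b'): window [0,3] length 4 -- new best
  Position 4 ('f'): window [0,4] length 5 -- new best
  Position 5 ('a'): window [0,5] length 6 -- new best
  Position 6 ('a'): repeat (last at 5), move window start to 6
  Position 6 ('a'): window [6,6] length 1
Longest substring with no repeats: "hgebfa" with length 6

6


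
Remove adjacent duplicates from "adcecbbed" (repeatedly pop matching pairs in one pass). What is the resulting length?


Input: adcecbbed
Stack-based adjacent duplicate removal:
  Read 'a': push. Stack: a
  Read 'd': push. Stack: ad
  Read 'c': push. Stack: adc
  Read 'e': push. Stack: adce
  Read 'c': push. Stack: adcec
  Read 'b': push. Stack: adcecb
  Read 'b': matches stack top 'b' => pop. Stack: adcec
  Read 'e': push. Stack: adcece
  Read 'd': push. Stack: adceced
Final stack: "adceced" (length 7)

7


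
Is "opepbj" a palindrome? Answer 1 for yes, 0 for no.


Input: opepbj
Reversed: jbpepo
  Compare pos 0 ('o') with pos 5 ('j'): MISMATCH
  Compare pos 1 ('p') with pos 4 ('b'): MISMATCH
  Compare pos 2 ('e') with pos 3 ('p'): MISMATCH
Result: not a palindrome

0


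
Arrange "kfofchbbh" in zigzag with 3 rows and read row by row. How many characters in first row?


Zigzag "kfofchbbh" into 3 rows:
Placing characters:
  'k' => row 0
  'f' => row 1
  'o' => row 2
  'f' => row 1
  'c' => row 0
  'h' => row 1
  'b' => row 2
  'b' => row 1
  'h' => row 0
Rows:
  Row 0: "kch"
  Row 1: "ffhb"
  Row 2: "ob"
First row length: 3

3


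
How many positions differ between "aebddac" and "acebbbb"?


Comparing "aebddac" and "acebbbb" position by position:
  Position 0: 'a' vs 'a' => same
  Position 1: 'e' vs 'c' => DIFFER
  Position 2: 'b' vs 'e' => DIFFER
  Position 3: 'd' vs 'b' => DIFFER
  Position 4: 'd' vs 'b' => DIFFER
  Position 5: 'a' vs 'b' => DIFFER
  Position 6: 'c' vs 'b' => DIFFER
Positions that differ: 6

6


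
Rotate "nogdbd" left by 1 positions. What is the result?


Input: "nogdbd", rotate left by 1
First 1 characters: "n"
Remaining characters: "ogdbd"
Concatenate remaining + first: "ogdbd" + "n" = "ogdbdn"

ogdbdn


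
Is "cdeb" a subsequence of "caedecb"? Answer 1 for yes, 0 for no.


Check if "cdeb" is a subsequence of "caedecb"
Greedy scan:
  Position 0 ('c'): matches sub[0] = 'c'
  Position 1 ('a'): no match needed
  Position 2 ('e'): no match needed
  Position 3 ('d'): matches sub[1] = 'd'
  Position 4 ('e'): matches sub[2] = 'e'
  Position 5 ('c'): no match needed
  Position 6 ('b'): matches sub[3] = 'b'
All 4 characters matched => is a subsequence

1


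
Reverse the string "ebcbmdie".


Input: ebcbmdie
Reading characters right to left:
  Position 7: 'e'
  Position 6: 'i'
  Position 5: 'd'
  Position 4: 'm'
  Position 3: 'b'
  Position 2: 'c'
  Position 1: 'b'
  Position 0: 'e'
Reversed: eidmbcbe

eidmbcbe


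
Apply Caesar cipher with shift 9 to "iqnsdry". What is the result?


Caesar cipher: shift "iqnsdry" by 9
  'i' (pos 8) + 9 = pos 17 = 'r'
  'q' (pos 16) + 9 = pos 25 = 'z'
  'n' (pos 13) + 9 = pos 22 = 'w'
  's' (pos 18) + 9 = pos 1 = 'b'
  'd' (pos 3) + 9 = pos 12 = 'm'
  'r' (pos 17) + 9 = pos 0 = 'a'
  'y' (pos 24) + 9 = pos 7 = 'h'
Result: rzwbmah

rzwbmah


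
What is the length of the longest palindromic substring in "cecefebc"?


Input: "cecefebc"
Checking substrings for palindromes:
  [0:3] "cec" (len 3) => palindrome
  [1:4] "ece" (len 3) => palindrome
  [3:6] "efe" (len 3) => palindrome
Longest palindromic substring: "cec" with length 3

3


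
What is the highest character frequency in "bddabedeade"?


Input: bddabedeade
Character counts:
  'a': 2
  'b': 2
  'd': 4
  'e': 3
Maximum frequency: 4

4


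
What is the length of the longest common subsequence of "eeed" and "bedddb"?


LCS of "eeed" and "bedddb"
DP table:
           b    e    d    d    d    b
      0    0    0    0    0    0    0
  e   0    0    1    1    1    1    1
  e   0    0    1    1    1    1    1
  e   0    0    1    1    1    1    1
  d   0    0    1    2    2    2    2
LCS length = dp[4][6] = 2

2


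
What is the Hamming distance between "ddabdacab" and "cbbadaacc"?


Comparing "ddabdacab" and "cbbadaacc" position by position:
  Position 0: 'd' vs 'c' => differ
  Position 1: 'd' vs 'b' => differ
  Position 2: 'a' vs 'b' => differ
  Position 3: 'b' vs 'a' => differ
  Position 4: 'd' vs 'd' => same
  Position 5: 'a' vs 'a' => same
  Position 6: 'c' vs 'a' => differ
  Position 7: 'a' vs 'c' => differ
  Position 8: 'b' vs 'c' => differ
Total differences (Hamming distance): 7

7


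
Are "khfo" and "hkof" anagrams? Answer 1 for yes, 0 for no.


Strings: "khfo", "hkof"
Sorted first:  fhko
Sorted second: fhko
Sorted forms match => anagrams

1


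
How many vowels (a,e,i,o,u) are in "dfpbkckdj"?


Input: dfpbkckdj
Checking each character:
  'd' at position 0: consonant
  'f' at position 1: consonant
  'p' at position 2: consonant
  'b' at position 3: consonant
  'k' at position 4: consonant
  'c' at position 5: consonant
  'k' at position 6: consonant
  'd' at position 7: consonant
  'j' at position 8: consonant
Total vowels: 0

0


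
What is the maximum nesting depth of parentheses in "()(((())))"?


Input: "()(((())))"
Tracking depth:
  Position 0 '(': depth becomes 1
  Position 1 ')': depth becomes 0
  Position 2 '(': depth becomes 1
  Position 3 '(': depth becomes 2
  Position 4 '(': depth becomes 3
  Position 5 '(': depth becomes 4
  Position 6 ')': depth becomes 3
  Position 7 ')': depth becomes 2
  Position 8 ')': depth becomes 1
  Position 9 ')': depth becomes 0
Maximum depth reached: 4

4


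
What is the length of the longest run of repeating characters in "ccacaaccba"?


Input: "ccacaaccba"
Scanning for longest run:
  Position 1 ('c'): continues run of 'c', length=2
  Position 2 ('a'): new char, reset run to 1
  Position 3 ('c'): new char, reset run to 1
  Position 4 ('a'): new char, reset run to 1
  Position 5 ('a'): continues run of 'a', length=2
  Position 6 ('c'): new char, reset run to 1
  Position 7 ('c'): continues run of 'c', length=2
  Position 8 ('b'): new char, reset run to 1
  Position 9 ('a'): new char, reset run to 1
Longest run: 'c' with length 2

2


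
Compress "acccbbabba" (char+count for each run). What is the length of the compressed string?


Input: acccbbabba
Runs:
  'a' x 1 => "a1"
  'c' x 3 => "c3"
  'b' x 2 => "b2"
  'a' x 1 => "a1"
  'b' x 2 => "b2"
  'a' x 1 => "a1"
Compressed: "a1c3b2a1b2a1"
Compressed length: 12

12


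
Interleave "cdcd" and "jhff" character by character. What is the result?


Interleaving "cdcd" and "jhff":
  Position 0: 'c' from first, 'j' from second => "cj"
  Position 1: 'd' from first, 'h' from second => "dh"
  Position 2: 'c' from first, 'f' from second => "cf"
  Position 3: 'd' from first, 'f' from second => "df"
Result: cjdhcfdf

cjdhcfdf


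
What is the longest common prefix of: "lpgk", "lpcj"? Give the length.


Words: lpgk, lpcj
  Position 0: all 'l' => match
  Position 1: all 'p' => match
  Position 2: ('g', 'c') => mismatch, stop
LCP = "lp" (length 2)

2


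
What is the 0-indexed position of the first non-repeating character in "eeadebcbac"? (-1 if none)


Input: eeadebcbac
Character frequencies:
  'a': 2
  'b': 2
  'c': 2
  'd': 1
  'e': 3
Scanning left to right for freq == 1:
  Position 0 ('e'): freq=3, skip
  Position 1 ('e'): freq=3, skip
  Position 2 ('a'): freq=2, skip
  Position 3 ('d'): unique! => answer = 3

3


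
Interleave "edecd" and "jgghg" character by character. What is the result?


Interleaving "edecd" and "jgghg":
  Position 0: 'e' from first, 'j' from second => "ej"
  Position 1: 'd' from first, 'g' from second => "dg"
  Position 2: 'e' from first, 'g' from second => "eg"
  Position 3: 'c' from first, 'h' from second => "ch"
  Position 4: 'd' from first, 'g' from second => "dg"
Result: ejdgegchdg

ejdgegchdg


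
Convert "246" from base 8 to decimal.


Input: "246" in base 8
Positional expansion:
  Digit '2' (value 2) x 8^2 = 128
  Digit '4' (value 4) x 8^1 = 32
  Digit '6' (value 6) x 8^0 = 6
Sum = 166

166


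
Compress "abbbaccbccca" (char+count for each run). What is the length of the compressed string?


Input: abbbaccbccca
Runs:
  'a' x 1 => "a1"
  'b' x 3 => "b3"
  'a' x 1 => "a1"
  'c' x 2 => "c2"
  'b' x 1 => "b1"
  'c' x 3 => "c3"
  'a' x 1 => "a1"
Compressed: "a1b3a1c2b1c3a1"
Compressed length: 14

14


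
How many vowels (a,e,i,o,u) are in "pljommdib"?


Input: pljommdib
Checking each character:
  'p' at position 0: consonant
  'l' at position 1: consonant
  'j' at position 2: consonant
  'o' at position 3: vowel (running total: 1)
  'm' at position 4: consonant
  'm' at position 5: consonant
  'd' at position 6: consonant
  'i' at position 7: vowel (running total: 2)
  'b' at position 8: consonant
Total vowels: 2

2


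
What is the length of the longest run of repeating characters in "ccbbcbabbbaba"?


Input: "ccbbcbabbbaba"
Scanning for longest run:
  Position 1 ('c'): continues run of 'c', length=2
  Position 2 ('b'): new char, reset run to 1
  Position 3 ('b'): continues run of 'b', length=2
  Position 4 ('c'): new char, reset run to 1
  Position 5 ('b'): new char, reset run to 1
  Position 6 ('a'): new char, reset run to 1
  Position 7 ('b'): new char, reset run to 1
  Position 8 ('b'): continues run of 'b', length=2
  Position 9 ('b'): continues run of 'b', length=3
  Position 10 ('a'): new char, reset run to 1
  Position 11 ('b'): new char, reset run to 1
  Position 12 ('a'): new char, reset run to 1
Longest run: 'b' with length 3

3


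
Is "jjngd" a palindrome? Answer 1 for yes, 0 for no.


Input: jjngd
Reversed: dgnjj
  Compare pos 0 ('j') with pos 4 ('d'): MISMATCH
  Compare pos 1 ('j') with pos 3 ('g'): MISMATCH
Result: not a palindrome

0


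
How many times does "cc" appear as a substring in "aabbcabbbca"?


Searching for "cc" in "aabbcabbbca"
Scanning each position:
  Position 0: "aa" => no
  Position 1: "ab" => no
  Position 2: "bb" => no
  Position 3: "bc" => no
  Position 4: "ca" => no
  Position 5: "ab" => no
  Position 6: "bb" => no
  Position 7: "bb" => no
  Position 8: "bc" => no
  Position 9: "ca" => no
Total occurrences: 0

0


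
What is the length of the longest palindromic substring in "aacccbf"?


Input: "aacccbf"
Checking substrings for palindromes:
  [2:5] "ccc" (len 3) => palindrome
  [0:2] "aa" (len 2) => palindrome
  [2:4] "cc" (len 2) => palindrome
  [3:5] "cc" (len 2) => palindrome
Longest palindromic substring: "ccc" with length 3

3


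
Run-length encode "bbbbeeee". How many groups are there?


Input: bbbbeeee
Scanning for consecutive runs:
  Group 1: 'b' x 4 (positions 0-3)
  Group 2: 'e' x 4 (positions 4-7)
Total groups: 2

2


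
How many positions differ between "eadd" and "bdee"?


Comparing "eadd" and "bdee" position by position:
  Position 0: 'e' vs 'b' => DIFFER
  Position 1: 'a' vs 'd' => DIFFER
  Position 2: 'd' vs 'e' => DIFFER
  Position 3: 'd' vs 'e' => DIFFER
Positions that differ: 4

4


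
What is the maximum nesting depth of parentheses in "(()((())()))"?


Input: "(()((())()))"
Tracking depth:
  Position 0 '(': depth becomes 1
  Position 1 '(': depth becomes 2
  Position 2 ')': depth becomes 1
  Position 3 '(': depth becomes 2
  Position 4 '(': depth becomes 3
  Position 5 '(': depth becomes 4
  Position 6 ')': depth becomes 3
  Position 7 ')': depth becomes 2
  Position 8 '(': depth becomes 3
  Position 9 ')': depth becomes 2
  Position 10 ')': depth becomes 1
  Position 11 ')': depth becomes 0
Maximum depth reached: 4

4


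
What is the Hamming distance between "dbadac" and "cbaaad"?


Comparing "dbadac" and "cbaaad" position by position:
  Position 0: 'd' vs 'c' => differ
  Position 1: 'b' vs 'b' => same
  Position 2: 'a' vs 'a' => same
  Position 3: 'd' vs 'a' => differ
  Position 4: 'a' vs 'a' => same
  Position 5: 'c' vs 'd' => differ
Total differences (Hamming distance): 3

3


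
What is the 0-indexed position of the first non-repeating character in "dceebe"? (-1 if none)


Input: dceebe
Character frequencies:
  'b': 1
  'c': 1
  'd': 1
  'e': 3
Scanning left to right for freq == 1:
  Position 0 ('d'): unique! => answer = 0

0


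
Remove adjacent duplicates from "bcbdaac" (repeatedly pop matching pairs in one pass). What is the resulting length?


Input: bcbdaac
Stack-based adjacent duplicate removal:
  Read 'b': push. Stack: b
  Read 'c': push. Stack: bc
  Read 'b': push. Stack: bcb
  Read 'd': push. Stack: bcbd
  Read 'a': push. Stack: bcbda
  Read 'a': matches stack top 'a' => pop. Stack: bcbd
  Read 'c': push. Stack: bcbdc
Final stack: "bcbdc" (length 5)

5


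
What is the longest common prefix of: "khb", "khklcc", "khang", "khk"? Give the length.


Words: khb, khklcc, khang, khk
  Position 0: all 'k' => match
  Position 1: all 'h' => match
  Position 2: ('b', 'k', 'a', 'k') => mismatch, stop
LCP = "kh" (length 2)

2


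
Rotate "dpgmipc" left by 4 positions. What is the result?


Input: "dpgmipc", rotate left by 4
First 4 characters: "dpgm"
Remaining characters: "ipc"
Concatenate remaining + first: "ipc" + "dpgm" = "ipcdpgm"

ipcdpgm


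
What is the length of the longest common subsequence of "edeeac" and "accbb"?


LCS of "edeeac" and "accbb"
DP table:
           a    c    c    b    b
      0    0    0    0    0    0
  e   0    0    0    0    0    0
  d   0    0    0    0    0    0
  e   0    0    0    0    0    0
  e   0    0    0    0    0    0
  a   0    1    1    1    1    1
  c   0    1    2    2    2    2
LCS length = dp[6][5] = 2

2


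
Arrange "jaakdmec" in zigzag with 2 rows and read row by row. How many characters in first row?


Zigzag "jaakdmec" into 2 rows:
Placing characters:
  'j' => row 0
  'a' => row 1
  'a' => row 0
  'k' => row 1
  'd' => row 0
  'm' => row 1
  'e' => row 0
  'c' => row 1
Rows:
  Row 0: "jade"
  Row 1: "akmc"
First row length: 4

4


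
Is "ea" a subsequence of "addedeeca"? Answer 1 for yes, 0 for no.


Check if "ea" is a subsequence of "addedeeca"
Greedy scan:
  Position 0 ('a'): no match needed
  Position 1 ('d'): no match needed
  Position 2 ('d'): no match needed
  Position 3 ('e'): matches sub[0] = 'e'
  Position 4 ('d'): no match needed
  Position 5 ('e'): no match needed
  Position 6 ('e'): no match needed
  Position 7 ('c'): no match needed
  Position 8 ('a'): matches sub[1] = 'a'
All 2 characters matched => is a subsequence

1


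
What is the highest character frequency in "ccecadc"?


Input: ccecadc
Character counts:
  'a': 1
  'c': 4
  'd': 1
  'e': 1
Maximum frequency: 4

4


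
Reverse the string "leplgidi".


Input: leplgidi
Reading characters right to left:
  Position 7: 'i'
  Position 6: 'd'
  Position 5: 'i'
  Position 4: 'g'
  Position 3: 'l'
  Position 2: 'p'
  Position 1: 'e'
  Position 0: 'l'
Reversed: idiglpel

idiglpel


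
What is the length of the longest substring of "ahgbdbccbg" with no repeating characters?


Input: "ahgbdbccbg"
Sliding window (track last position of each char):
  Position 0 ('a'): window [0,0] length 1 -- new best
  Position 1 ('h'): window [0,1] length 2 -- new best
  Position 2 ('g'): window [0,2] length 3 -- new best
  Position 3 ('b'): window [0,3] length 4 -- new best
  Position 4 ('d'): window [0,4] length 5 -- new best
  Position 5 ('b'): repeat (last at 3), move window start to 4
  Position 5 ('b'): window [4,5] length 2
  Position 6 ('c'): window [4,6] length 3
  Position 7 ('c'): repeat (last at 6), move window start to 7
  Position 7 ('c'): window [7,7] length 1
  Position 8 ('b'): window [7,8] length 2
  Position 9 ('g'): window [7,9] length 3
Longest substring with no repeats: "ahgbd" with length 5

5


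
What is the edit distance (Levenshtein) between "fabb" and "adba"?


Computing edit distance: "fabb" -> "adba"
DP table:
           a    d    b    a
      0    1    2    3    4
  f   1    1    2    3    4
  a   2    1    2    3    3
  b   3    2    2    2    3
  b   4    3    3    2    3
Edit distance = dp[4][4] = 3

3


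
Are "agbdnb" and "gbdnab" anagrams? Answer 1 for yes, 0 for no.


Strings: "agbdnb", "gbdnab"
Sorted first:  abbdgn
Sorted second: abbdgn
Sorted forms match => anagrams

1


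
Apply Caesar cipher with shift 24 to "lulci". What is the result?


Caesar cipher: shift "lulci" by 24
  'l' (pos 11) + 24 = pos 9 = 'j'
  'u' (pos 20) + 24 = pos 18 = 's'
  'l' (pos 11) + 24 = pos 9 = 'j'
  'c' (pos 2) + 24 = pos 0 = 'a'
  'i' (pos 8) + 24 = pos 6 = 'g'
Result: jsjag

jsjag


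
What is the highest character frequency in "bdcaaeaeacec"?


Input: bdcaaeaeacec
Character counts:
  'a': 4
  'b': 1
  'c': 3
  'd': 1
  'e': 3
Maximum frequency: 4

4


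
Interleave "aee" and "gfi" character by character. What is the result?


Interleaving "aee" and "gfi":
  Position 0: 'a' from first, 'g' from second => "ag"
  Position 1: 'e' from first, 'f' from second => "ef"
  Position 2: 'e' from first, 'i' from second => "ei"
Result: agefei

agefei


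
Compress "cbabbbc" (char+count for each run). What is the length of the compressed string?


Input: cbabbbc
Runs:
  'c' x 1 => "c1"
  'b' x 1 => "b1"
  'a' x 1 => "a1"
  'b' x 3 => "b3"
  'c' x 1 => "c1"
Compressed: "c1b1a1b3c1"
Compressed length: 10

10


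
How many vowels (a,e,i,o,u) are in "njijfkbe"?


Input: njijfkbe
Checking each character:
  'n' at position 0: consonant
  'j' at position 1: consonant
  'i' at position 2: vowel (running total: 1)
  'j' at position 3: consonant
  'f' at position 4: consonant
  'k' at position 5: consonant
  'b' at position 6: consonant
  'e' at position 7: vowel (running total: 2)
Total vowels: 2

2


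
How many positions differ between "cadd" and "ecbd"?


Comparing "cadd" and "ecbd" position by position:
  Position 0: 'c' vs 'e' => DIFFER
  Position 1: 'a' vs 'c' => DIFFER
  Position 2: 'd' vs 'b' => DIFFER
  Position 3: 'd' vs 'd' => same
Positions that differ: 3

3


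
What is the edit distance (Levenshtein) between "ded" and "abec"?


Computing edit distance: "ded" -> "abec"
DP table:
           a    b    e    c
      0    1    2    3    4
  d   1    1    2    3    4
  e   2    2    2    2    3
  d   3    3    3    3    3
Edit distance = dp[3][4] = 3

3


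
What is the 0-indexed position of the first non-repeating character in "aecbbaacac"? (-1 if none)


Input: aecbbaacac
Character frequencies:
  'a': 4
  'b': 2
  'c': 3
  'e': 1
Scanning left to right for freq == 1:
  Position 0 ('a'): freq=4, skip
  Position 1 ('e'): unique! => answer = 1

1


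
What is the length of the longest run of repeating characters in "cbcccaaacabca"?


Input: "cbcccaaacabca"
Scanning for longest run:
  Position 1 ('b'): new char, reset run to 1
  Position 2 ('c'): new char, reset run to 1
  Position 3 ('c'): continues run of 'c', length=2
  Position 4 ('c'): continues run of 'c', length=3
  Position 5 ('a'): new char, reset run to 1
  Position 6 ('a'): continues run of 'a', length=2
  Position 7 ('a'): continues run of 'a', length=3
  Position 8 ('c'): new char, reset run to 1
  Position 9 ('a'): new char, reset run to 1
  Position 10 ('b'): new char, reset run to 1
  Position 11 ('c'): new char, reset run to 1
  Position 12 ('a'): new char, reset run to 1
Longest run: 'c' with length 3

3


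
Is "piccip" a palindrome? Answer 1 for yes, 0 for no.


Input: piccip
Reversed: piccip
  Compare pos 0 ('p') with pos 5 ('p'): match
  Compare pos 1 ('i') with pos 4 ('i'): match
  Compare pos 2 ('c') with pos 3 ('c'): match
Result: palindrome

1


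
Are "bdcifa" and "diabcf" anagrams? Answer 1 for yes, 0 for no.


Strings: "bdcifa", "diabcf"
Sorted first:  abcdfi
Sorted second: abcdfi
Sorted forms match => anagrams

1


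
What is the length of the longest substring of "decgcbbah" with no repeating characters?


Input: "decgcbbah"
Sliding window (track last position of each char):
  Position 0 ('d'): window [0,0] length 1 -- new best
  Position 1 ('e'): window [0,1] length 2 -- new best
  Position 2 ('c'): window [0,2] length 3 -- new best
  Position 3 ('g'): window [0,3] length 4 -- new best
  Position 4 ('c'): repeat (last at 2), move window start to 3
  Position 4 ('c'): window [3,4] length 2
  Position 5 ('b'): window [3,5] length 3
  Position 6 ('b'): repeat (last at 5), move window start to 6
  Position 6 ('b'): window [6,6] length 1
  Position 7 ('a'): window [6,7] length 2
  Position 8 ('h'): window [6,8] length 3
Longest substring with no repeats: "decg" with length 4

4


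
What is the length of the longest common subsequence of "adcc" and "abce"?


LCS of "adcc" and "abce"
DP table:
           a    b    c    e
      0    0    0    0    0
  a   0    1    1    1    1
  d   0    1    1    1    1
  c   0    1    1    2    2
  c   0    1    1    2    2
LCS length = dp[4][4] = 2

2


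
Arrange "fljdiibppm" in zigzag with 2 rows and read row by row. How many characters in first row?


Zigzag "fljdiibppm" into 2 rows:
Placing characters:
  'f' => row 0
  'l' => row 1
  'j' => row 0
  'd' => row 1
  'i' => row 0
  'i' => row 1
  'b' => row 0
  'p' => row 1
  'p' => row 0
  'm' => row 1
Rows:
  Row 0: "fjibp"
  Row 1: "ldipm"
First row length: 5

5


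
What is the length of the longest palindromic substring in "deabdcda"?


Input: "deabdcda"
Checking substrings for palindromes:
  [4:7] "dcd" (len 3) => palindrome
Longest palindromic substring: "dcd" with length 3

3


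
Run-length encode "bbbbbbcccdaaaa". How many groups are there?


Input: bbbbbbcccdaaaa
Scanning for consecutive runs:
  Group 1: 'b' x 6 (positions 0-5)
  Group 2: 'c' x 3 (positions 6-8)
  Group 3: 'd' x 1 (positions 9-9)
  Group 4: 'a' x 4 (positions 10-13)
Total groups: 4

4


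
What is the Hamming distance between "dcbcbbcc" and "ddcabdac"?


Comparing "dcbcbbcc" and "ddcabdac" position by position:
  Position 0: 'd' vs 'd' => same
  Position 1: 'c' vs 'd' => differ
  Position 2: 'b' vs 'c' => differ
  Position 3: 'c' vs 'a' => differ
  Position 4: 'b' vs 'b' => same
  Position 5: 'b' vs 'd' => differ
  Position 6: 'c' vs 'a' => differ
  Position 7: 'c' vs 'c' => same
Total differences (Hamming distance): 5

5
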